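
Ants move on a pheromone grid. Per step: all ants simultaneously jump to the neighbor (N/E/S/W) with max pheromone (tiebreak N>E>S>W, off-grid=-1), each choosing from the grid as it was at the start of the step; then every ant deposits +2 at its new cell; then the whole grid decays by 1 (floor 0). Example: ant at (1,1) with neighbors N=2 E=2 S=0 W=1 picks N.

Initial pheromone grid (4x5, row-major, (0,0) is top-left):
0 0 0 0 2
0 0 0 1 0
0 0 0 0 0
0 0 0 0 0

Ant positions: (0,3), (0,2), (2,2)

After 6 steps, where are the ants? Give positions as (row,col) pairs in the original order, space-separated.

Step 1: ant0:(0,3)->E->(0,4) | ant1:(0,2)->E->(0,3) | ant2:(2,2)->N->(1,2)
  grid max=3 at (0,4)
Step 2: ant0:(0,4)->W->(0,3) | ant1:(0,3)->E->(0,4) | ant2:(1,2)->N->(0,2)
  grid max=4 at (0,4)
Step 3: ant0:(0,3)->E->(0,4) | ant1:(0,4)->W->(0,3) | ant2:(0,2)->E->(0,3)
  grid max=5 at (0,3)
Step 4: ant0:(0,4)->W->(0,3) | ant1:(0,3)->E->(0,4) | ant2:(0,3)->E->(0,4)
  grid max=8 at (0,4)
Step 5: ant0:(0,3)->E->(0,4) | ant1:(0,4)->W->(0,3) | ant2:(0,4)->W->(0,3)
  grid max=9 at (0,3)
Step 6: ant0:(0,4)->W->(0,3) | ant1:(0,3)->E->(0,4) | ant2:(0,3)->E->(0,4)
  grid max=12 at (0,4)

(0,3) (0,4) (0,4)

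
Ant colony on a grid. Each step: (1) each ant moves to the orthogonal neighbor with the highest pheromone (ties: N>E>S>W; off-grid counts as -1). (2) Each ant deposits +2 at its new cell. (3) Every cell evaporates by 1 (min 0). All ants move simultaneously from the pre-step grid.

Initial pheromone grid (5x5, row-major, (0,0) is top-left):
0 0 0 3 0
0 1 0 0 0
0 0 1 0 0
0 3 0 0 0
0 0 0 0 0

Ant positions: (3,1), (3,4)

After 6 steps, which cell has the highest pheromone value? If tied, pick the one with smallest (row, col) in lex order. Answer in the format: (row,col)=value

Answer: (3,1)=3

Derivation:
Step 1: ant0:(3,1)->N->(2,1) | ant1:(3,4)->N->(2,4)
  grid max=2 at (0,3)
Step 2: ant0:(2,1)->S->(3,1) | ant1:(2,4)->N->(1,4)
  grid max=3 at (3,1)
Step 3: ant0:(3,1)->N->(2,1) | ant1:(1,4)->N->(0,4)
  grid max=2 at (3,1)
Step 4: ant0:(2,1)->S->(3,1) | ant1:(0,4)->S->(1,4)
  grid max=3 at (3,1)
Step 5: ant0:(3,1)->N->(2,1) | ant1:(1,4)->N->(0,4)
  grid max=2 at (3,1)
Step 6: ant0:(2,1)->S->(3,1) | ant1:(0,4)->S->(1,4)
  grid max=3 at (3,1)
Final grid:
  0 0 0 0 0
  0 0 0 0 1
  0 0 0 0 0
  0 3 0 0 0
  0 0 0 0 0
Max pheromone 3 at (3,1)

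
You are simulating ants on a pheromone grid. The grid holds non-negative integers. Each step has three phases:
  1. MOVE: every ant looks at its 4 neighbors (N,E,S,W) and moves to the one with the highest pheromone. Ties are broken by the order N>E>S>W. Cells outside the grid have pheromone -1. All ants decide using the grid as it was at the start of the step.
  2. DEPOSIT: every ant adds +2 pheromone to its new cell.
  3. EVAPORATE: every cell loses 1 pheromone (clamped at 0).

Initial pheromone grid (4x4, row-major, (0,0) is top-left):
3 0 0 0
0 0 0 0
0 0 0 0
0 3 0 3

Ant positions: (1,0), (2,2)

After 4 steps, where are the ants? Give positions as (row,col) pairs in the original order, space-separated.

Step 1: ant0:(1,0)->N->(0,0) | ant1:(2,2)->N->(1,2)
  grid max=4 at (0,0)
Step 2: ant0:(0,0)->E->(0,1) | ant1:(1,2)->N->(0,2)
  grid max=3 at (0,0)
Step 3: ant0:(0,1)->W->(0,0) | ant1:(0,2)->W->(0,1)
  grid max=4 at (0,0)
Step 4: ant0:(0,0)->E->(0,1) | ant1:(0,1)->W->(0,0)
  grid max=5 at (0,0)

(0,1) (0,0)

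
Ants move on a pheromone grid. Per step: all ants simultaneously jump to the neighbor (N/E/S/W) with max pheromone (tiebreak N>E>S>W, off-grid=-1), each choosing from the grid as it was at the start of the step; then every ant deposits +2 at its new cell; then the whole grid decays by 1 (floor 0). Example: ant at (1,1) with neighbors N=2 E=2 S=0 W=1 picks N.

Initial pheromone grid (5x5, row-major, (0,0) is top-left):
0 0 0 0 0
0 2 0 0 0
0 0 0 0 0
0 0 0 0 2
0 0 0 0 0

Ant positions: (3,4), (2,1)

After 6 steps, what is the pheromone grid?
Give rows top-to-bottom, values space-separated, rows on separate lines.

After step 1: ants at (2,4),(1,1)
  0 0 0 0 0
  0 3 0 0 0
  0 0 0 0 1
  0 0 0 0 1
  0 0 0 0 0
After step 2: ants at (3,4),(0,1)
  0 1 0 0 0
  0 2 0 0 0
  0 0 0 0 0
  0 0 0 0 2
  0 0 0 0 0
After step 3: ants at (2,4),(1,1)
  0 0 0 0 0
  0 3 0 0 0
  0 0 0 0 1
  0 0 0 0 1
  0 0 0 0 0
After step 4: ants at (3,4),(0,1)
  0 1 0 0 0
  0 2 0 0 0
  0 0 0 0 0
  0 0 0 0 2
  0 0 0 0 0
After step 5: ants at (2,4),(1,1)
  0 0 0 0 0
  0 3 0 0 0
  0 0 0 0 1
  0 0 0 0 1
  0 0 0 0 0
After step 6: ants at (3,4),(0,1)
  0 1 0 0 0
  0 2 0 0 0
  0 0 0 0 0
  0 0 0 0 2
  0 0 0 0 0

0 1 0 0 0
0 2 0 0 0
0 0 0 0 0
0 0 0 0 2
0 0 0 0 0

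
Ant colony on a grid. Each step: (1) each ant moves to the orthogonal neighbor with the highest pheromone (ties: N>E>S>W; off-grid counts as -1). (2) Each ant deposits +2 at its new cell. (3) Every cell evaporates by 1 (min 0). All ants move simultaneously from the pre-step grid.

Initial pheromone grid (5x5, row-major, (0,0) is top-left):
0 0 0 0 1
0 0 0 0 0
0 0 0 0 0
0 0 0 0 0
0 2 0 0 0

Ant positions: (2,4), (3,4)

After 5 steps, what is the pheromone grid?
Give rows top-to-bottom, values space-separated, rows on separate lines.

After step 1: ants at (1,4),(2,4)
  0 0 0 0 0
  0 0 0 0 1
  0 0 0 0 1
  0 0 0 0 0
  0 1 0 0 0
After step 2: ants at (2,4),(1,4)
  0 0 0 0 0
  0 0 0 0 2
  0 0 0 0 2
  0 0 0 0 0
  0 0 0 0 0
After step 3: ants at (1,4),(2,4)
  0 0 0 0 0
  0 0 0 0 3
  0 0 0 0 3
  0 0 0 0 0
  0 0 0 0 0
After step 4: ants at (2,4),(1,4)
  0 0 0 0 0
  0 0 0 0 4
  0 0 0 0 4
  0 0 0 0 0
  0 0 0 0 0
After step 5: ants at (1,4),(2,4)
  0 0 0 0 0
  0 0 0 0 5
  0 0 0 0 5
  0 0 0 0 0
  0 0 0 0 0

0 0 0 0 0
0 0 0 0 5
0 0 0 0 5
0 0 0 0 0
0 0 0 0 0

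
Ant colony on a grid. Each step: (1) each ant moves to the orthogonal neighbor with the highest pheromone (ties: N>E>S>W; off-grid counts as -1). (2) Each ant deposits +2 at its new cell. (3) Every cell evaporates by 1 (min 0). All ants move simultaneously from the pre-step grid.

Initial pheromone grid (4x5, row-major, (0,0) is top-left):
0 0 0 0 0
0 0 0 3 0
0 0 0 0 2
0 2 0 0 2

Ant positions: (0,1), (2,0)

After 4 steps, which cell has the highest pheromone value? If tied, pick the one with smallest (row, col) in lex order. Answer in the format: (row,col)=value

Step 1: ant0:(0,1)->E->(0,2) | ant1:(2,0)->N->(1,0)
  grid max=2 at (1,3)
Step 2: ant0:(0,2)->E->(0,3) | ant1:(1,0)->N->(0,0)
  grid max=1 at (0,0)
Step 3: ant0:(0,3)->S->(1,3) | ant1:(0,0)->E->(0,1)
  grid max=2 at (1,3)
Step 4: ant0:(1,3)->N->(0,3) | ant1:(0,1)->E->(0,2)
  grid max=1 at (0,2)
Final grid:
  0 0 1 1 0
  0 0 0 1 0
  0 0 0 0 0
  0 0 0 0 0
Max pheromone 1 at (0,2)

Answer: (0,2)=1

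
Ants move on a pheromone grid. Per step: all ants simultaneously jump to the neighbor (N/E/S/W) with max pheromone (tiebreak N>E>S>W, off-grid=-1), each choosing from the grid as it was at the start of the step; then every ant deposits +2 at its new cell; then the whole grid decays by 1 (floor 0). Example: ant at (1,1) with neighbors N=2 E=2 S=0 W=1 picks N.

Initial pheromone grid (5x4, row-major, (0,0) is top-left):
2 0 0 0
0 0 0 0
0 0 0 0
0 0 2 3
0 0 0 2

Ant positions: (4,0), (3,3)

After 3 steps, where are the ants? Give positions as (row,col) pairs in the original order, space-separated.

Step 1: ant0:(4,0)->N->(3,0) | ant1:(3,3)->S->(4,3)
  grid max=3 at (4,3)
Step 2: ant0:(3,0)->N->(2,0) | ant1:(4,3)->N->(3,3)
  grid max=3 at (3,3)
Step 3: ant0:(2,0)->N->(1,0) | ant1:(3,3)->S->(4,3)
  grid max=3 at (4,3)

(1,0) (4,3)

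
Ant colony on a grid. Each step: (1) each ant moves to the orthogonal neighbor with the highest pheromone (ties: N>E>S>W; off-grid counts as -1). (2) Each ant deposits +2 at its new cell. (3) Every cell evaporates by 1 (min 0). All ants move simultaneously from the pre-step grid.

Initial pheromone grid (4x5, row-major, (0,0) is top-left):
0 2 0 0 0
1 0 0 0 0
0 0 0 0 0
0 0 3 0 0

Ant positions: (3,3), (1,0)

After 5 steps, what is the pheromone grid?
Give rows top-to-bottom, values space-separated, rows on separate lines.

After step 1: ants at (3,2),(0,0)
  1 1 0 0 0
  0 0 0 0 0
  0 0 0 0 0
  0 0 4 0 0
After step 2: ants at (2,2),(0,1)
  0 2 0 0 0
  0 0 0 0 0
  0 0 1 0 0
  0 0 3 0 0
After step 3: ants at (3,2),(0,2)
  0 1 1 0 0
  0 0 0 0 0
  0 0 0 0 0
  0 0 4 0 0
After step 4: ants at (2,2),(0,1)
  0 2 0 0 0
  0 0 0 0 0
  0 0 1 0 0
  0 0 3 0 0
After step 5: ants at (3,2),(0,2)
  0 1 1 0 0
  0 0 0 0 0
  0 0 0 0 0
  0 0 4 0 0

0 1 1 0 0
0 0 0 0 0
0 0 0 0 0
0 0 4 0 0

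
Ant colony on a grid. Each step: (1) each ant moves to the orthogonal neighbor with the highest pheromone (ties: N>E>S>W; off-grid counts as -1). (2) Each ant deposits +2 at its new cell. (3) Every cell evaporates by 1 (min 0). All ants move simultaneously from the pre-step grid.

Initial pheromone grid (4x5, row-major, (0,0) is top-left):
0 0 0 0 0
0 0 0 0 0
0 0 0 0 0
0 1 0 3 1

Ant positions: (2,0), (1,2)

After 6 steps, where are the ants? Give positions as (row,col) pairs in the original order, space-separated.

Step 1: ant0:(2,0)->N->(1,0) | ant1:(1,2)->N->(0,2)
  grid max=2 at (3,3)
Step 2: ant0:(1,0)->N->(0,0) | ant1:(0,2)->E->(0,3)
  grid max=1 at (0,0)
Step 3: ant0:(0,0)->E->(0,1) | ant1:(0,3)->E->(0,4)
  grid max=1 at (0,1)
Step 4: ant0:(0,1)->E->(0,2) | ant1:(0,4)->S->(1,4)
  grid max=1 at (0,2)
Step 5: ant0:(0,2)->E->(0,3) | ant1:(1,4)->N->(0,4)
  grid max=1 at (0,3)
Step 6: ant0:(0,3)->E->(0,4) | ant1:(0,4)->W->(0,3)
  grid max=2 at (0,3)

(0,4) (0,3)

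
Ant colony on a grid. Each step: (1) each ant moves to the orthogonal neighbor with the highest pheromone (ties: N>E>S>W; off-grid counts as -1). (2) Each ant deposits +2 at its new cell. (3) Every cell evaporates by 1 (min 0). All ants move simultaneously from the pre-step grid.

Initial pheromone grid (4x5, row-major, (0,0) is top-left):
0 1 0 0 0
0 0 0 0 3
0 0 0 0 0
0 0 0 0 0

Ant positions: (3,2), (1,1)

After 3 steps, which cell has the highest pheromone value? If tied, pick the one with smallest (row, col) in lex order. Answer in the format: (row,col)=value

Answer: (0,2)=2

Derivation:
Step 1: ant0:(3,2)->N->(2,2) | ant1:(1,1)->N->(0,1)
  grid max=2 at (0,1)
Step 2: ant0:(2,2)->N->(1,2) | ant1:(0,1)->E->(0,2)
  grid max=1 at (0,1)
Step 3: ant0:(1,2)->N->(0,2) | ant1:(0,2)->S->(1,2)
  grid max=2 at (0,2)
Final grid:
  0 0 2 0 0
  0 0 2 0 0
  0 0 0 0 0
  0 0 0 0 0
Max pheromone 2 at (0,2)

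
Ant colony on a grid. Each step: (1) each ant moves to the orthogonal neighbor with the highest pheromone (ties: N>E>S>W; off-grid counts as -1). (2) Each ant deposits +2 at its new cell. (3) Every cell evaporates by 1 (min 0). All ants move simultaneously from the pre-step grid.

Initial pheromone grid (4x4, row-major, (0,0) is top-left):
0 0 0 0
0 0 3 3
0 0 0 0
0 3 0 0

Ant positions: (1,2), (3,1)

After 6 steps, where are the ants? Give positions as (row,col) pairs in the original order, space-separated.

Step 1: ant0:(1,2)->E->(1,3) | ant1:(3,1)->N->(2,1)
  grid max=4 at (1,3)
Step 2: ant0:(1,3)->W->(1,2) | ant1:(2,1)->S->(3,1)
  grid max=3 at (1,2)
Step 3: ant0:(1,2)->E->(1,3) | ant1:(3,1)->N->(2,1)
  grid max=4 at (1,3)
Step 4: ant0:(1,3)->W->(1,2) | ant1:(2,1)->S->(3,1)
  grid max=3 at (1,2)
Step 5: ant0:(1,2)->E->(1,3) | ant1:(3,1)->N->(2,1)
  grid max=4 at (1,3)
Step 6: ant0:(1,3)->W->(1,2) | ant1:(2,1)->S->(3,1)
  grid max=3 at (1,2)

(1,2) (3,1)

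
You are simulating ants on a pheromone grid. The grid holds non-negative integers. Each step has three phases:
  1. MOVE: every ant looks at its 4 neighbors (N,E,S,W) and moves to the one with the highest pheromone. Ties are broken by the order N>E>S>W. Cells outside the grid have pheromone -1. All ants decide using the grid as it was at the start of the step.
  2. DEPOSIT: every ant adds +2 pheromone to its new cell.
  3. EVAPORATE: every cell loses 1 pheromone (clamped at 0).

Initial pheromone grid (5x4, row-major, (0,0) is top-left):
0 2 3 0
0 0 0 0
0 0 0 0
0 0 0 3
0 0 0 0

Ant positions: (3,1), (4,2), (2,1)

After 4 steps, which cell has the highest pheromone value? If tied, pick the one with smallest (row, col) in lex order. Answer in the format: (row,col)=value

Step 1: ant0:(3,1)->N->(2,1) | ant1:(4,2)->N->(3,2) | ant2:(2,1)->N->(1,1)
  grid max=2 at (0,2)
Step 2: ant0:(2,1)->N->(1,1) | ant1:(3,2)->E->(3,3) | ant2:(1,1)->N->(0,1)
  grid max=3 at (3,3)
Step 3: ant0:(1,1)->N->(0,1) | ant1:(3,3)->N->(2,3) | ant2:(0,1)->S->(1,1)
  grid max=3 at (0,1)
Step 4: ant0:(0,1)->S->(1,1) | ant1:(2,3)->S->(3,3) | ant2:(1,1)->N->(0,1)
  grid max=4 at (0,1)
Final grid:
  0 4 0 0
  0 4 0 0
  0 0 0 0
  0 0 0 3
  0 0 0 0
Max pheromone 4 at (0,1)

Answer: (0,1)=4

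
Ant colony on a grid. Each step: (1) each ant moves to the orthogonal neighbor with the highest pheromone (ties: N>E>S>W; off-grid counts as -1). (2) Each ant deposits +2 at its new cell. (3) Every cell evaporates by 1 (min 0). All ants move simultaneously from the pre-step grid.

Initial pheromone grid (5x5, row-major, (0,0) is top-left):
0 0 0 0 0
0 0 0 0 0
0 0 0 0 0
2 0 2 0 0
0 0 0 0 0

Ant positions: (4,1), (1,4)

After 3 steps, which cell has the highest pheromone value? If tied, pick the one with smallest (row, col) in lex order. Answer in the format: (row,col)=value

Answer: (0,4)=1

Derivation:
Step 1: ant0:(4,1)->N->(3,1) | ant1:(1,4)->N->(0,4)
  grid max=1 at (0,4)
Step 2: ant0:(3,1)->E->(3,2) | ant1:(0,4)->S->(1,4)
  grid max=2 at (3,2)
Step 3: ant0:(3,2)->N->(2,2) | ant1:(1,4)->N->(0,4)
  grid max=1 at (0,4)
Final grid:
  0 0 0 0 1
  0 0 0 0 0
  0 0 1 0 0
  0 0 1 0 0
  0 0 0 0 0
Max pheromone 1 at (0,4)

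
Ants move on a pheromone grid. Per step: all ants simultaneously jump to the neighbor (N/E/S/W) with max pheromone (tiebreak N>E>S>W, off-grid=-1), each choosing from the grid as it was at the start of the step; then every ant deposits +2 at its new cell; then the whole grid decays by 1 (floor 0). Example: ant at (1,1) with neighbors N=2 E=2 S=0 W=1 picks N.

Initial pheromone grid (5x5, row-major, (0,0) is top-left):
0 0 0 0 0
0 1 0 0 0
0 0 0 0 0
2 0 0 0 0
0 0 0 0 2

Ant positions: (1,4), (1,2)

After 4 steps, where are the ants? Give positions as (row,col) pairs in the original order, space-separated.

Step 1: ant0:(1,4)->N->(0,4) | ant1:(1,2)->W->(1,1)
  grid max=2 at (1,1)
Step 2: ant0:(0,4)->S->(1,4) | ant1:(1,1)->N->(0,1)
  grid max=1 at (0,1)
Step 3: ant0:(1,4)->N->(0,4) | ant1:(0,1)->S->(1,1)
  grid max=2 at (1,1)
Step 4: ant0:(0,4)->S->(1,4) | ant1:(1,1)->N->(0,1)
  grid max=1 at (0,1)

(1,4) (0,1)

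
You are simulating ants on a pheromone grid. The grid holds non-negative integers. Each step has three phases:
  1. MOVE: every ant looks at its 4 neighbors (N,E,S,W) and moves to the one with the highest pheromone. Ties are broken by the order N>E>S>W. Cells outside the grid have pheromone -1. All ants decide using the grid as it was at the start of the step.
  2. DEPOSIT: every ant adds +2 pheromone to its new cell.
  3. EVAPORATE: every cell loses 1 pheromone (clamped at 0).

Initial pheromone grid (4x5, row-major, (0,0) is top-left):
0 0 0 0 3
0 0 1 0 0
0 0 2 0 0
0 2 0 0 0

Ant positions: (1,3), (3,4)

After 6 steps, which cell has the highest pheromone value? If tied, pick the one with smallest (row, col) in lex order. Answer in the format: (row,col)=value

Step 1: ant0:(1,3)->W->(1,2) | ant1:(3,4)->N->(2,4)
  grid max=2 at (0,4)
Step 2: ant0:(1,2)->S->(2,2) | ant1:(2,4)->N->(1,4)
  grid max=2 at (2,2)
Step 3: ant0:(2,2)->N->(1,2) | ant1:(1,4)->N->(0,4)
  grid max=2 at (0,4)
Step 4: ant0:(1,2)->S->(2,2) | ant1:(0,4)->S->(1,4)
  grid max=2 at (2,2)
Step 5: ant0:(2,2)->N->(1,2) | ant1:(1,4)->N->(0,4)
  grid max=2 at (0,4)
Step 6: ant0:(1,2)->S->(2,2) | ant1:(0,4)->S->(1,4)
  grid max=2 at (2,2)
Final grid:
  0 0 0 0 1
  0 0 1 0 1
  0 0 2 0 0
  0 0 0 0 0
Max pheromone 2 at (2,2)

Answer: (2,2)=2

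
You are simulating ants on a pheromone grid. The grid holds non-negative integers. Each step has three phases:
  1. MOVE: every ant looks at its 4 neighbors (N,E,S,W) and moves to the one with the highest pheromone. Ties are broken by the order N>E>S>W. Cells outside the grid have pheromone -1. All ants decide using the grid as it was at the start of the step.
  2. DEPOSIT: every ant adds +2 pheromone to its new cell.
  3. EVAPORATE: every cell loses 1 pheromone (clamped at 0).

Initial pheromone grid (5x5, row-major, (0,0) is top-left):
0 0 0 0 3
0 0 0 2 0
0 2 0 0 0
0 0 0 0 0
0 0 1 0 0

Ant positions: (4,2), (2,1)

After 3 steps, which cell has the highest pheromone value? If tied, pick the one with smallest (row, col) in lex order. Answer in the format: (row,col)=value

Step 1: ant0:(4,2)->N->(3,2) | ant1:(2,1)->N->(1,1)
  grid max=2 at (0,4)
Step 2: ant0:(3,2)->N->(2,2) | ant1:(1,1)->S->(2,1)
  grid max=2 at (2,1)
Step 3: ant0:(2,2)->W->(2,1) | ant1:(2,1)->E->(2,2)
  grid max=3 at (2,1)
Final grid:
  0 0 0 0 0
  0 0 0 0 0
  0 3 2 0 0
  0 0 0 0 0
  0 0 0 0 0
Max pheromone 3 at (2,1)

Answer: (2,1)=3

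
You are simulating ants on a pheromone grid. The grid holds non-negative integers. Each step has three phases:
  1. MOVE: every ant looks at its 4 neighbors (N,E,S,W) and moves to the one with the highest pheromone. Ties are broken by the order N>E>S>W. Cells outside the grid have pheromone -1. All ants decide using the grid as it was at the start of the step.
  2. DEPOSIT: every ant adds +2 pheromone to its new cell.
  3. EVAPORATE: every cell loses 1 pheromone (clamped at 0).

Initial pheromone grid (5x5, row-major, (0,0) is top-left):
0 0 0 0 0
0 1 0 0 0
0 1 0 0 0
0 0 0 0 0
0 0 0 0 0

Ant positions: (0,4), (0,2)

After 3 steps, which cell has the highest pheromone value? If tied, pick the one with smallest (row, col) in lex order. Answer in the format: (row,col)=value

Step 1: ant0:(0,4)->S->(1,4) | ant1:(0,2)->E->(0,3)
  grid max=1 at (0,3)
Step 2: ant0:(1,4)->N->(0,4) | ant1:(0,3)->E->(0,4)
  grid max=3 at (0,4)
Step 3: ant0:(0,4)->S->(1,4) | ant1:(0,4)->S->(1,4)
  grid max=3 at (1,4)
Final grid:
  0 0 0 0 2
  0 0 0 0 3
  0 0 0 0 0
  0 0 0 0 0
  0 0 0 0 0
Max pheromone 3 at (1,4)

Answer: (1,4)=3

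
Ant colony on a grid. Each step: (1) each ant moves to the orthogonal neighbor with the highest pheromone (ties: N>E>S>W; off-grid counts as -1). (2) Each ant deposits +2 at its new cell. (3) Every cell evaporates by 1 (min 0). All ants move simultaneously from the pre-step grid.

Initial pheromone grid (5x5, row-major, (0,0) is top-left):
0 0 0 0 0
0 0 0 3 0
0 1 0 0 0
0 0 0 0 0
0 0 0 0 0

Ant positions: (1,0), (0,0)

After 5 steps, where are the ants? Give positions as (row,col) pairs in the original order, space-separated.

Step 1: ant0:(1,0)->N->(0,0) | ant1:(0,0)->E->(0,1)
  grid max=2 at (1,3)
Step 2: ant0:(0,0)->E->(0,1) | ant1:(0,1)->W->(0,0)
  grid max=2 at (0,0)
Step 3: ant0:(0,1)->W->(0,0) | ant1:(0,0)->E->(0,1)
  grid max=3 at (0,0)
Step 4: ant0:(0,0)->E->(0,1) | ant1:(0,1)->W->(0,0)
  grid max=4 at (0,0)
Step 5: ant0:(0,1)->W->(0,0) | ant1:(0,0)->E->(0,1)
  grid max=5 at (0,0)

(0,0) (0,1)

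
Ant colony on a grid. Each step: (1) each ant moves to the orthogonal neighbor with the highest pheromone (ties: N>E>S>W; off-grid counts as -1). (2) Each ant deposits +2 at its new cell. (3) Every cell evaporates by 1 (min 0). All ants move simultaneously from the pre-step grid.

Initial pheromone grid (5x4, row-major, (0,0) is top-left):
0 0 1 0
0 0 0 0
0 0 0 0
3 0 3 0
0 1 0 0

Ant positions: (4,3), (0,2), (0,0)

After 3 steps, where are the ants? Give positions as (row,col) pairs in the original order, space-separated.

Step 1: ant0:(4,3)->N->(3,3) | ant1:(0,2)->E->(0,3) | ant2:(0,0)->E->(0,1)
  grid max=2 at (3,0)
Step 2: ant0:(3,3)->W->(3,2) | ant1:(0,3)->S->(1,3) | ant2:(0,1)->E->(0,2)
  grid max=3 at (3,2)
Step 3: ant0:(3,2)->N->(2,2) | ant1:(1,3)->N->(0,3) | ant2:(0,2)->E->(0,3)
  grid max=3 at (0,3)

(2,2) (0,3) (0,3)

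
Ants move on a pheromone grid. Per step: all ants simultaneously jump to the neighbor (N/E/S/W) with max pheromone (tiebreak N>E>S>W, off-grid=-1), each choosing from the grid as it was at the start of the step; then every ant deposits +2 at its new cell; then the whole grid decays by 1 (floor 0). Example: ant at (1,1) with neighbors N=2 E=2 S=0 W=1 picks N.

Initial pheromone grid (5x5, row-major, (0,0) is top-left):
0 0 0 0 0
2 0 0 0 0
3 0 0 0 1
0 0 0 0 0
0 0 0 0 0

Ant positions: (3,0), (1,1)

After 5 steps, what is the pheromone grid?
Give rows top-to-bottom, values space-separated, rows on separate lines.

After step 1: ants at (2,0),(1,0)
  0 0 0 0 0
  3 0 0 0 0
  4 0 0 0 0
  0 0 0 0 0
  0 0 0 0 0
After step 2: ants at (1,0),(2,0)
  0 0 0 0 0
  4 0 0 0 0
  5 0 0 0 0
  0 0 0 0 0
  0 0 0 0 0
After step 3: ants at (2,0),(1,0)
  0 0 0 0 0
  5 0 0 0 0
  6 0 0 0 0
  0 0 0 0 0
  0 0 0 0 0
After step 4: ants at (1,0),(2,0)
  0 0 0 0 0
  6 0 0 0 0
  7 0 0 0 0
  0 0 0 0 0
  0 0 0 0 0
After step 5: ants at (2,0),(1,0)
  0 0 0 0 0
  7 0 0 0 0
  8 0 0 0 0
  0 0 0 0 0
  0 0 0 0 0

0 0 0 0 0
7 0 0 0 0
8 0 0 0 0
0 0 0 0 0
0 0 0 0 0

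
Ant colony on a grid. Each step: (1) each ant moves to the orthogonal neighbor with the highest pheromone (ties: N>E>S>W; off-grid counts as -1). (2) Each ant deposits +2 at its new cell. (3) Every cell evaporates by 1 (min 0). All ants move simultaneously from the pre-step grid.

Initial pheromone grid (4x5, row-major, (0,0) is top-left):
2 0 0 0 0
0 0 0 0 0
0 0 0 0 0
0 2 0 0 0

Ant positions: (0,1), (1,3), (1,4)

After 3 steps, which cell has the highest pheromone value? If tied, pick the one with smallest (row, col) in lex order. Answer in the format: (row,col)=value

Step 1: ant0:(0,1)->W->(0,0) | ant1:(1,3)->N->(0,3) | ant2:(1,4)->N->(0,4)
  grid max=3 at (0,0)
Step 2: ant0:(0,0)->E->(0,1) | ant1:(0,3)->E->(0,4) | ant2:(0,4)->W->(0,3)
  grid max=2 at (0,0)
Step 3: ant0:(0,1)->W->(0,0) | ant1:(0,4)->W->(0,3) | ant2:(0,3)->E->(0,4)
  grid max=3 at (0,0)
Final grid:
  3 0 0 3 3
  0 0 0 0 0
  0 0 0 0 0
  0 0 0 0 0
Max pheromone 3 at (0,0)

Answer: (0,0)=3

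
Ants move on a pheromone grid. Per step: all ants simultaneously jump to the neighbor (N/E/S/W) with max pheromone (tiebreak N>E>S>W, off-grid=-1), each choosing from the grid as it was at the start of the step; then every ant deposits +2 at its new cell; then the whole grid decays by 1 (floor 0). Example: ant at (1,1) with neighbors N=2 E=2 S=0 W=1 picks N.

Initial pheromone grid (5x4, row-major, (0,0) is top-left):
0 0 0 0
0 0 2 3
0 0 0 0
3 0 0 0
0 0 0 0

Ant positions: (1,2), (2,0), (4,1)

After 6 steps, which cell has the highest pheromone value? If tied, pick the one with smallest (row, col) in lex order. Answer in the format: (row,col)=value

Answer: (3,0)=9

Derivation:
Step 1: ant0:(1,2)->E->(1,3) | ant1:(2,0)->S->(3,0) | ant2:(4,1)->N->(3,1)
  grid max=4 at (1,3)
Step 2: ant0:(1,3)->W->(1,2) | ant1:(3,0)->E->(3,1) | ant2:(3,1)->W->(3,0)
  grid max=5 at (3,0)
Step 3: ant0:(1,2)->E->(1,3) | ant1:(3,1)->W->(3,0) | ant2:(3,0)->E->(3,1)
  grid max=6 at (3,0)
Step 4: ant0:(1,3)->W->(1,2) | ant1:(3,0)->E->(3,1) | ant2:(3,1)->W->(3,0)
  grid max=7 at (3,0)
Step 5: ant0:(1,2)->E->(1,3) | ant1:(3,1)->W->(3,0) | ant2:(3,0)->E->(3,1)
  grid max=8 at (3,0)
Step 6: ant0:(1,3)->W->(1,2) | ant1:(3,0)->E->(3,1) | ant2:(3,1)->W->(3,0)
  grid max=9 at (3,0)
Final grid:
  0 0 0 0
  0 0 2 3
  0 0 0 0
  9 6 0 0
  0 0 0 0
Max pheromone 9 at (3,0)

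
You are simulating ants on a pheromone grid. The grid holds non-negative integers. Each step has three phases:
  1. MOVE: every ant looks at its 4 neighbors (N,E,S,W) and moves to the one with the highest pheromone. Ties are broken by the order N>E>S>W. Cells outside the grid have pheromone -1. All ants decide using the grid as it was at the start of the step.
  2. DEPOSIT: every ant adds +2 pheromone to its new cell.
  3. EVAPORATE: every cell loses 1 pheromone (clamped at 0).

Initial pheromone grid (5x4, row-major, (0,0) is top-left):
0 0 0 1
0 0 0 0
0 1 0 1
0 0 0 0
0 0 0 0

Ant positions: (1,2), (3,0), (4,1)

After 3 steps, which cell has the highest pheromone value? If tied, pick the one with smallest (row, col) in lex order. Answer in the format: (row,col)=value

Answer: (0,0)=1

Derivation:
Step 1: ant0:(1,2)->N->(0,2) | ant1:(3,0)->N->(2,0) | ant2:(4,1)->N->(3,1)
  grid max=1 at (0,2)
Step 2: ant0:(0,2)->E->(0,3) | ant1:(2,0)->N->(1,0) | ant2:(3,1)->N->(2,1)
  grid max=1 at (0,3)
Step 3: ant0:(0,3)->S->(1,3) | ant1:(1,0)->N->(0,0) | ant2:(2,1)->N->(1,1)
  grid max=1 at (0,0)
Final grid:
  1 0 0 0
  0 1 0 1
  0 0 0 0
  0 0 0 0
  0 0 0 0
Max pheromone 1 at (0,0)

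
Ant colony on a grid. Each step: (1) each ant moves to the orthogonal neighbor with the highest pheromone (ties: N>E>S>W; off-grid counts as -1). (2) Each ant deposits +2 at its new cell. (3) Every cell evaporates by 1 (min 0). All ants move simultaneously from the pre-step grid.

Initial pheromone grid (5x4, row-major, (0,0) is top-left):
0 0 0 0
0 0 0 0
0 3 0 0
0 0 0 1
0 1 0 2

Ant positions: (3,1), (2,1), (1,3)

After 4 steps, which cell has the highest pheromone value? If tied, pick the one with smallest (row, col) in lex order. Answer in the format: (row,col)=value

Step 1: ant0:(3,1)->N->(2,1) | ant1:(2,1)->N->(1,1) | ant2:(1,3)->N->(0,3)
  grid max=4 at (2,1)
Step 2: ant0:(2,1)->N->(1,1) | ant1:(1,1)->S->(2,1) | ant2:(0,3)->S->(1,3)
  grid max=5 at (2,1)
Step 3: ant0:(1,1)->S->(2,1) | ant1:(2,1)->N->(1,1) | ant2:(1,3)->N->(0,3)
  grid max=6 at (2,1)
Step 4: ant0:(2,1)->N->(1,1) | ant1:(1,1)->S->(2,1) | ant2:(0,3)->S->(1,3)
  grid max=7 at (2,1)
Final grid:
  0 0 0 0
  0 4 0 1
  0 7 0 0
  0 0 0 0
  0 0 0 0
Max pheromone 7 at (2,1)

Answer: (2,1)=7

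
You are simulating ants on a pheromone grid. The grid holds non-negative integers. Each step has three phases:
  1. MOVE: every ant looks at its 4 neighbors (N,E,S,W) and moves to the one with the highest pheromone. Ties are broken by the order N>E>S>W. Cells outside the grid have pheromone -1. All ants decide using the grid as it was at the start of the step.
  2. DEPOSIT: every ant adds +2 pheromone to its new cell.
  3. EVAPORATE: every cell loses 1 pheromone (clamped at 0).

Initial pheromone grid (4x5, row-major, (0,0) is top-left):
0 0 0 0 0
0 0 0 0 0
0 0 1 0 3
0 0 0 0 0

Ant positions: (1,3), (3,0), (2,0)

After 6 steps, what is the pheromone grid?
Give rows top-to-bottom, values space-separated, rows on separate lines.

After step 1: ants at (0,3),(2,0),(1,0)
  0 0 0 1 0
  1 0 0 0 0
  1 0 0 0 2
  0 0 0 0 0
After step 2: ants at (0,4),(1,0),(2,0)
  0 0 0 0 1
  2 0 0 0 0
  2 0 0 0 1
  0 0 0 0 0
After step 3: ants at (1,4),(2,0),(1,0)
  0 0 0 0 0
  3 0 0 0 1
  3 0 0 0 0
  0 0 0 0 0
After step 4: ants at (0,4),(1,0),(2,0)
  0 0 0 0 1
  4 0 0 0 0
  4 0 0 0 0
  0 0 0 0 0
After step 5: ants at (1,4),(2,0),(1,0)
  0 0 0 0 0
  5 0 0 0 1
  5 0 0 0 0
  0 0 0 0 0
After step 6: ants at (0,4),(1,0),(2,0)
  0 0 0 0 1
  6 0 0 0 0
  6 0 0 0 0
  0 0 0 0 0

0 0 0 0 1
6 0 0 0 0
6 0 0 0 0
0 0 0 0 0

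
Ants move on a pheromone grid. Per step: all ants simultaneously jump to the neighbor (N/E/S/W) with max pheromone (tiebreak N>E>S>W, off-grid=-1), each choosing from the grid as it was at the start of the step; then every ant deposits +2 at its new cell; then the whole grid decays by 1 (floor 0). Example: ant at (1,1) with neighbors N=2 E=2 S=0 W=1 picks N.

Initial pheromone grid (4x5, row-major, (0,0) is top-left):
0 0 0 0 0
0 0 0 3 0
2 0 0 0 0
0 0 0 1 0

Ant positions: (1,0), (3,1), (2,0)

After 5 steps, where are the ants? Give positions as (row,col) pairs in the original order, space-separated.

Step 1: ant0:(1,0)->S->(2,0) | ant1:(3,1)->N->(2,1) | ant2:(2,0)->N->(1,0)
  grid max=3 at (2,0)
Step 2: ant0:(2,0)->N->(1,0) | ant1:(2,1)->W->(2,0) | ant2:(1,0)->S->(2,0)
  grid max=6 at (2,0)
Step 3: ant0:(1,0)->S->(2,0) | ant1:(2,0)->N->(1,0) | ant2:(2,0)->N->(1,0)
  grid max=7 at (2,0)
Step 4: ant0:(2,0)->N->(1,0) | ant1:(1,0)->S->(2,0) | ant2:(1,0)->S->(2,0)
  grid max=10 at (2,0)
Step 5: ant0:(1,0)->S->(2,0) | ant1:(2,0)->N->(1,0) | ant2:(2,0)->N->(1,0)
  grid max=11 at (2,0)

(2,0) (1,0) (1,0)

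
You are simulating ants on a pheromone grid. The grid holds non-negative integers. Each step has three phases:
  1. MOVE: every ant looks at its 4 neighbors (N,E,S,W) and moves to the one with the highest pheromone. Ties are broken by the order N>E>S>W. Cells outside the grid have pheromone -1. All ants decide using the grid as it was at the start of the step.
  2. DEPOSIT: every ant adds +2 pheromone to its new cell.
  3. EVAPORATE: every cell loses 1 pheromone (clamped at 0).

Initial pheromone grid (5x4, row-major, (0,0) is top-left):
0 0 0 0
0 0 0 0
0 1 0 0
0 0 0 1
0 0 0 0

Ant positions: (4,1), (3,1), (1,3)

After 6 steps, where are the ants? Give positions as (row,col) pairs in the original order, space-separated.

Step 1: ant0:(4,1)->N->(3,1) | ant1:(3,1)->N->(2,1) | ant2:(1,3)->N->(0,3)
  grid max=2 at (2,1)
Step 2: ant0:(3,1)->N->(2,1) | ant1:(2,1)->S->(3,1) | ant2:(0,3)->S->(1,3)
  grid max=3 at (2,1)
Step 3: ant0:(2,1)->S->(3,1) | ant1:(3,1)->N->(2,1) | ant2:(1,3)->N->(0,3)
  grid max=4 at (2,1)
Step 4: ant0:(3,1)->N->(2,1) | ant1:(2,1)->S->(3,1) | ant2:(0,3)->S->(1,3)
  grid max=5 at (2,1)
Step 5: ant0:(2,1)->S->(3,1) | ant1:(3,1)->N->(2,1) | ant2:(1,3)->N->(0,3)
  grid max=6 at (2,1)
Step 6: ant0:(3,1)->N->(2,1) | ant1:(2,1)->S->(3,1) | ant2:(0,3)->S->(1,3)
  grid max=7 at (2,1)

(2,1) (3,1) (1,3)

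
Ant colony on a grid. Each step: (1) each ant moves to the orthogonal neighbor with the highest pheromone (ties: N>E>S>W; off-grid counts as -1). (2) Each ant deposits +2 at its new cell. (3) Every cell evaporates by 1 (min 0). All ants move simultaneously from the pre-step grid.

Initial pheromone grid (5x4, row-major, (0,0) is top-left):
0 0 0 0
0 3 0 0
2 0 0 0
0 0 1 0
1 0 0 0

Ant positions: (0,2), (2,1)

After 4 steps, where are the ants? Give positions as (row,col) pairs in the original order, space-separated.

Step 1: ant0:(0,2)->E->(0,3) | ant1:(2,1)->N->(1,1)
  grid max=4 at (1,1)
Step 2: ant0:(0,3)->S->(1,3) | ant1:(1,1)->N->(0,1)
  grid max=3 at (1,1)
Step 3: ant0:(1,3)->N->(0,3) | ant1:(0,1)->S->(1,1)
  grid max=4 at (1,1)
Step 4: ant0:(0,3)->S->(1,3) | ant1:(1,1)->N->(0,1)
  grid max=3 at (1,1)

(1,3) (0,1)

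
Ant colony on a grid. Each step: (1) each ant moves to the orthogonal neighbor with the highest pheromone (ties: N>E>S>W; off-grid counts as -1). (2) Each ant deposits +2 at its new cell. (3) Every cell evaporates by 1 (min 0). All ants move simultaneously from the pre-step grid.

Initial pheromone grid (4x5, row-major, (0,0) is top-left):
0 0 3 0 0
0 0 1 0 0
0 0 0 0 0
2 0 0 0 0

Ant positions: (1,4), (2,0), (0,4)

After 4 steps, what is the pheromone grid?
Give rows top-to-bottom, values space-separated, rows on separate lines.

After step 1: ants at (0,4),(3,0),(1,4)
  0 0 2 0 1
  0 0 0 0 1
  0 0 0 0 0
  3 0 0 0 0
After step 2: ants at (1,4),(2,0),(0,4)
  0 0 1 0 2
  0 0 0 0 2
  1 0 0 0 0
  2 0 0 0 0
After step 3: ants at (0,4),(3,0),(1,4)
  0 0 0 0 3
  0 0 0 0 3
  0 0 0 0 0
  3 0 0 0 0
After step 4: ants at (1,4),(2,0),(0,4)
  0 0 0 0 4
  0 0 0 0 4
  1 0 0 0 0
  2 0 0 0 0

0 0 0 0 4
0 0 0 0 4
1 0 0 0 0
2 0 0 0 0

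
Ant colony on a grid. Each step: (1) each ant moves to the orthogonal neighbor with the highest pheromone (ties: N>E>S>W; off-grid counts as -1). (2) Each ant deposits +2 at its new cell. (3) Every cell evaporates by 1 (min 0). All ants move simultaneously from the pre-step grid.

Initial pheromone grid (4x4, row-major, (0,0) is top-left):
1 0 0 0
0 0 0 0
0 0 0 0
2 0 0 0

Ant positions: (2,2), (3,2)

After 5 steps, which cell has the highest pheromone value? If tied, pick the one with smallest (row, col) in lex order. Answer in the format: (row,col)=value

Step 1: ant0:(2,2)->N->(1,2) | ant1:(3,2)->N->(2,2)
  grid max=1 at (1,2)
Step 2: ant0:(1,2)->S->(2,2) | ant1:(2,2)->N->(1,2)
  grid max=2 at (1,2)
Step 3: ant0:(2,2)->N->(1,2) | ant1:(1,2)->S->(2,2)
  grid max=3 at (1,2)
Step 4: ant0:(1,2)->S->(2,2) | ant1:(2,2)->N->(1,2)
  grid max=4 at (1,2)
Step 5: ant0:(2,2)->N->(1,2) | ant1:(1,2)->S->(2,2)
  grid max=5 at (1,2)
Final grid:
  0 0 0 0
  0 0 5 0
  0 0 5 0
  0 0 0 0
Max pheromone 5 at (1,2)

Answer: (1,2)=5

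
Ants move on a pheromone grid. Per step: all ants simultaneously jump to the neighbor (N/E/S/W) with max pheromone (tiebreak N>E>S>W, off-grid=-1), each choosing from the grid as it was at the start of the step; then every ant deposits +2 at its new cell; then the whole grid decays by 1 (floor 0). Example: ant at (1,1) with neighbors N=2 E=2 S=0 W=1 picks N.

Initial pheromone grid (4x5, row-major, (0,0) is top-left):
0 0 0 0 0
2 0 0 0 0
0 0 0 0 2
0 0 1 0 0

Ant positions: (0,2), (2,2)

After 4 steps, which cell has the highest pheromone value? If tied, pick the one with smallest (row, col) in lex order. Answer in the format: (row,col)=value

Answer: (0,4)=1

Derivation:
Step 1: ant0:(0,2)->E->(0,3) | ant1:(2,2)->S->(3,2)
  grid max=2 at (3,2)
Step 2: ant0:(0,3)->E->(0,4) | ant1:(3,2)->N->(2,2)
  grid max=1 at (0,4)
Step 3: ant0:(0,4)->S->(1,4) | ant1:(2,2)->S->(3,2)
  grid max=2 at (3,2)
Step 4: ant0:(1,4)->N->(0,4) | ant1:(3,2)->N->(2,2)
  grid max=1 at (0,4)
Final grid:
  0 0 0 0 1
  0 0 0 0 0
  0 0 1 0 0
  0 0 1 0 0
Max pheromone 1 at (0,4)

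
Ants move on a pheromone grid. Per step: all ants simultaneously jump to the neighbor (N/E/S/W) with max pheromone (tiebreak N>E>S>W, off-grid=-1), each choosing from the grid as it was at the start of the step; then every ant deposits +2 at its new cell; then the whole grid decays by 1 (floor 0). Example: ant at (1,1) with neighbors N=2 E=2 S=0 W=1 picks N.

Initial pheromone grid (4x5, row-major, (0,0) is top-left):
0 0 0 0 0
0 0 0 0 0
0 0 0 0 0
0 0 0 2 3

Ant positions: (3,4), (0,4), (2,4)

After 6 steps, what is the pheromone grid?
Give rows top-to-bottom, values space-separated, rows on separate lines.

After step 1: ants at (3,3),(1,4),(3,4)
  0 0 0 0 0
  0 0 0 0 1
  0 0 0 0 0
  0 0 0 3 4
After step 2: ants at (3,4),(0,4),(3,3)
  0 0 0 0 1
  0 0 0 0 0
  0 0 0 0 0
  0 0 0 4 5
After step 3: ants at (3,3),(1,4),(3,4)
  0 0 0 0 0
  0 0 0 0 1
  0 0 0 0 0
  0 0 0 5 6
After step 4: ants at (3,4),(0,4),(3,3)
  0 0 0 0 1
  0 0 0 0 0
  0 0 0 0 0
  0 0 0 6 7
After step 5: ants at (3,3),(1,4),(3,4)
  0 0 0 0 0
  0 0 0 0 1
  0 0 0 0 0
  0 0 0 7 8
After step 6: ants at (3,4),(0,4),(3,3)
  0 0 0 0 1
  0 0 0 0 0
  0 0 0 0 0
  0 0 0 8 9

0 0 0 0 1
0 0 0 0 0
0 0 0 0 0
0 0 0 8 9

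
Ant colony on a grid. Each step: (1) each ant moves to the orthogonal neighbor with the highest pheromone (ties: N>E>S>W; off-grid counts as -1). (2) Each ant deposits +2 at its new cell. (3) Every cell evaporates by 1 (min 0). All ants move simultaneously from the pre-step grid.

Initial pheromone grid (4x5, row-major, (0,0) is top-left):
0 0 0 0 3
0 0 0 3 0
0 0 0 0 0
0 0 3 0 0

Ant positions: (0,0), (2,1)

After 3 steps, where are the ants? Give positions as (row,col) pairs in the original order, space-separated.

Step 1: ant0:(0,0)->E->(0,1) | ant1:(2,1)->N->(1,1)
  grid max=2 at (0,4)
Step 2: ant0:(0,1)->S->(1,1) | ant1:(1,1)->N->(0,1)
  grid max=2 at (0,1)
Step 3: ant0:(1,1)->N->(0,1) | ant1:(0,1)->S->(1,1)
  grid max=3 at (0,1)

(0,1) (1,1)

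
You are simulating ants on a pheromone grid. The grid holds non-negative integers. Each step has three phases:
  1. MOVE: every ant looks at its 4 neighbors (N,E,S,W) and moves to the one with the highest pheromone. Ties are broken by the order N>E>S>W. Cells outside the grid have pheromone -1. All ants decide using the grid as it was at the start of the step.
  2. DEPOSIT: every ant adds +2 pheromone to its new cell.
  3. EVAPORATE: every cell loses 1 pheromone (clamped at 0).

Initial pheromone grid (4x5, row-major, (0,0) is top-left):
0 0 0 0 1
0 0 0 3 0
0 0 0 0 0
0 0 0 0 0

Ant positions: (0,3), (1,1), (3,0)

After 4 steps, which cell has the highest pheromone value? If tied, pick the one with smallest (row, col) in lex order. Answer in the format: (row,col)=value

Answer: (1,3)=5

Derivation:
Step 1: ant0:(0,3)->S->(1,3) | ant1:(1,1)->N->(0,1) | ant2:(3,0)->N->(2,0)
  grid max=4 at (1,3)
Step 2: ant0:(1,3)->N->(0,3) | ant1:(0,1)->E->(0,2) | ant2:(2,0)->N->(1,0)
  grid max=3 at (1,3)
Step 3: ant0:(0,3)->S->(1,3) | ant1:(0,2)->E->(0,3) | ant2:(1,0)->N->(0,0)
  grid max=4 at (1,3)
Step 4: ant0:(1,3)->N->(0,3) | ant1:(0,3)->S->(1,3) | ant2:(0,0)->E->(0,1)
  grid max=5 at (1,3)
Final grid:
  0 1 0 3 0
  0 0 0 5 0
  0 0 0 0 0
  0 0 0 0 0
Max pheromone 5 at (1,3)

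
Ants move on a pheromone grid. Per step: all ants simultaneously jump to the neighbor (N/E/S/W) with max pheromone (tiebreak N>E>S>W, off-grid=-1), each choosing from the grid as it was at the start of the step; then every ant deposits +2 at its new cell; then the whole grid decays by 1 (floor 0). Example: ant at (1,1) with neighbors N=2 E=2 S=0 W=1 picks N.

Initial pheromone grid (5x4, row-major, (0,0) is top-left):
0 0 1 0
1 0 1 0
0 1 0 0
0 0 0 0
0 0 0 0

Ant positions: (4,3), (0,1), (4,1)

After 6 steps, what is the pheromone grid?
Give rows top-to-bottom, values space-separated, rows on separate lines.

After step 1: ants at (3,3),(0,2),(3,1)
  0 0 2 0
  0 0 0 0
  0 0 0 0
  0 1 0 1
  0 0 0 0
After step 2: ants at (2,3),(0,3),(2,1)
  0 0 1 1
  0 0 0 0
  0 1 0 1
  0 0 0 0
  0 0 0 0
After step 3: ants at (1,3),(0,2),(1,1)
  0 0 2 0
  0 1 0 1
  0 0 0 0
  0 0 0 0
  0 0 0 0
After step 4: ants at (0,3),(0,3),(0,1)
  0 1 1 3
  0 0 0 0
  0 0 0 0
  0 0 0 0
  0 0 0 0
After step 5: ants at (0,2),(0,2),(0,2)
  0 0 6 2
  0 0 0 0
  0 0 0 0
  0 0 0 0
  0 0 0 0
After step 6: ants at (0,3),(0,3),(0,3)
  0 0 5 7
  0 0 0 0
  0 0 0 0
  0 0 0 0
  0 0 0 0

0 0 5 7
0 0 0 0
0 0 0 0
0 0 0 0
0 0 0 0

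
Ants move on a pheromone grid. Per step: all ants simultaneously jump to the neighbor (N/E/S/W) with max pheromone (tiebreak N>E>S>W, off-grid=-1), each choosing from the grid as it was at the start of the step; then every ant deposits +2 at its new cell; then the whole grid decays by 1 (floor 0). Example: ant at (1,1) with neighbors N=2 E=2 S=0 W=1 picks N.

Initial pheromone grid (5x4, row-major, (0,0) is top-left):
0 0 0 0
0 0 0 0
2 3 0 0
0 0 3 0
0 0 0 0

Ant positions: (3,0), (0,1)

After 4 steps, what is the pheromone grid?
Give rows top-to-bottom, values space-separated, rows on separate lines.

After step 1: ants at (2,0),(0,2)
  0 0 1 0
  0 0 0 0
  3 2 0 0
  0 0 2 0
  0 0 0 0
After step 2: ants at (2,1),(0,3)
  0 0 0 1
  0 0 0 0
  2 3 0 0
  0 0 1 0
  0 0 0 0
After step 3: ants at (2,0),(1,3)
  0 0 0 0
  0 0 0 1
  3 2 0 0
  0 0 0 0
  0 0 0 0
After step 4: ants at (2,1),(0,3)
  0 0 0 1
  0 0 0 0
  2 3 0 0
  0 0 0 0
  0 0 0 0

0 0 0 1
0 0 0 0
2 3 0 0
0 0 0 0
0 0 0 0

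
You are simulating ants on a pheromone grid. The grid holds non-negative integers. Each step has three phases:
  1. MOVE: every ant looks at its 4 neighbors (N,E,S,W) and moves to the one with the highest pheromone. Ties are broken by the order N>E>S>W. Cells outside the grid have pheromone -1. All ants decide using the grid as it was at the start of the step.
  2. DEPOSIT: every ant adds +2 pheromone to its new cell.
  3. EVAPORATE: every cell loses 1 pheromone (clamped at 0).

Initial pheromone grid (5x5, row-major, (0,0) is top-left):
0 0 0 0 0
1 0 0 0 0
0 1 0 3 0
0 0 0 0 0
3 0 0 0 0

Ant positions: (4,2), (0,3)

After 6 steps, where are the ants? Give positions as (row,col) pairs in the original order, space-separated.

Step 1: ant0:(4,2)->N->(3,2) | ant1:(0,3)->E->(0,4)
  grid max=2 at (2,3)
Step 2: ant0:(3,2)->N->(2,2) | ant1:(0,4)->S->(1,4)
  grid max=1 at (1,4)
Step 3: ant0:(2,2)->E->(2,3) | ant1:(1,4)->N->(0,4)
  grid max=2 at (2,3)
Step 4: ant0:(2,3)->N->(1,3) | ant1:(0,4)->S->(1,4)
  grid max=1 at (1,3)
Step 5: ant0:(1,3)->E->(1,4) | ant1:(1,4)->W->(1,3)
  grid max=2 at (1,3)
Step 6: ant0:(1,4)->W->(1,3) | ant1:(1,3)->E->(1,4)
  grid max=3 at (1,3)

(1,3) (1,4)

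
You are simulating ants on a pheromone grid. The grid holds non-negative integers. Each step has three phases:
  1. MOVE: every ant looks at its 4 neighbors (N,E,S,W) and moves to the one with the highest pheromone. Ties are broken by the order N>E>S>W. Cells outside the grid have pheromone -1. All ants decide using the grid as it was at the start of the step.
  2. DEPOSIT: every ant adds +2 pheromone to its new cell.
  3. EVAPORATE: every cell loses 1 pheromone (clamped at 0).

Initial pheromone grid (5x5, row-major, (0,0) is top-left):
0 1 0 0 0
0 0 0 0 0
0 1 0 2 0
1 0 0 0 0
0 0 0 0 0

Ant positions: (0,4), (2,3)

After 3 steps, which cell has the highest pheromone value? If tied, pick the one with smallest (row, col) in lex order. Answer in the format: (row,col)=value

Answer: (1,3)=3

Derivation:
Step 1: ant0:(0,4)->S->(1,4) | ant1:(2,3)->N->(1,3)
  grid max=1 at (1,3)
Step 2: ant0:(1,4)->W->(1,3) | ant1:(1,3)->E->(1,4)
  grid max=2 at (1,3)
Step 3: ant0:(1,3)->E->(1,4) | ant1:(1,4)->W->(1,3)
  grid max=3 at (1,3)
Final grid:
  0 0 0 0 0
  0 0 0 3 3
  0 0 0 0 0
  0 0 0 0 0
  0 0 0 0 0
Max pheromone 3 at (1,3)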